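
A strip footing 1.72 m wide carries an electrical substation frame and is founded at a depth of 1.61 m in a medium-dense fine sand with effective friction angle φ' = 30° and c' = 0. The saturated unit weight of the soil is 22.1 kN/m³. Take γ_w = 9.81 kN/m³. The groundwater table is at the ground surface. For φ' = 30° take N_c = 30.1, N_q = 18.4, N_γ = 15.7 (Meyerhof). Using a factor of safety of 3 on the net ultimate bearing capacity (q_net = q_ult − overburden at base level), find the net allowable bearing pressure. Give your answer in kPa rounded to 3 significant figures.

q_all(net) ≈ 170 kPa

With the water table at the surface the whole profile is submerged: γ' = 22.1 − 9.81 = 12.29 kN/m³, so q = γ'·D_f = 19.787 kPa; the same γ' applies in the ½γBN_γ term.
q_ult = q·N_q + 0.5·γ·B·N_γ
     = 19.787 × 18.4 + 0.5 × 12.29 × 1.72 × 15.7
     = 364.08 + 165.94 = 530.02 kPa.
q_net = 530.02 − 19.787 = 510.23 kPa.
q_all(net) = 510.23 / 3 = 170.08 kPa.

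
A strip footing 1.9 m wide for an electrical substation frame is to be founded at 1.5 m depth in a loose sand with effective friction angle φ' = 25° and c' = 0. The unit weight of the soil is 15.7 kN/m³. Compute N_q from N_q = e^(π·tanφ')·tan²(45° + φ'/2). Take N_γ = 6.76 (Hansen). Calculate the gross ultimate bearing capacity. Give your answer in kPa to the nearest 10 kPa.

tan25° = 0.4663, so N_q = e^(π×0.4663)·tan²(57.5°) = 4.327 × 2.464 = 10.66.
Overburden at base level: q = 15.7 × 1.5 = 23.55 kPa.
Surcharge term q·N_q = 23.55 × 10.662 = 251.09 kPa; self-weight term 0.5·γ·B·N_γ = 0.5 × 15.7 × 1.9 × 6.76 = 100.83 kPa.
q_ult = 251.09 + 100.83 = 351.92 kPa.

q_ult ≈ 350 kPa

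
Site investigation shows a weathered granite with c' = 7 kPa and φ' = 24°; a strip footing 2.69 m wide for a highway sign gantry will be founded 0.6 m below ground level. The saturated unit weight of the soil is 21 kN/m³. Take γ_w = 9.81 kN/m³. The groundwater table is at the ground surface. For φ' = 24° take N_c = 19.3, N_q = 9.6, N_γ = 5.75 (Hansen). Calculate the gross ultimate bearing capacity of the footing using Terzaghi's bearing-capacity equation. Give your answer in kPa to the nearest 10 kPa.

With the water table at the surface the whole profile is submerged: γ' = 21 − 9.81 = 11.19 kN/m³, so q = γ'·D_f = 6.714 kPa; the same γ' applies in the ½γBN_γ term.
q_ult = c·N_c + q·N_q + 0.5·γ·B·N_γ
     = 7 × 19.3 + 6.714 × 9.6 + 0.5 × 11.19 × 2.69 × 5.75
     = 135.1 + 64.454 + 86.541 = 286.1 kPa.

q_ult ≈ 290 kPa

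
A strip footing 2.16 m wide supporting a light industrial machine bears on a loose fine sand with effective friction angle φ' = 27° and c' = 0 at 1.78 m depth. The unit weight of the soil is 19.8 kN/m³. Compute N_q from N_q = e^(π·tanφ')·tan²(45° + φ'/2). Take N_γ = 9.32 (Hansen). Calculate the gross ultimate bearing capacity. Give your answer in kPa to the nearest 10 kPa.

q_ult ≈ 660 kPa

tan27° = 0.5095, so N_q = e^(π×0.5095)·tan²(58.5°) = 4.957 × 2.663 = 13.2.
Effective surcharge at the founding depth q = γ·D_f = 19.8 × 1.78 = 35.244 kPa.
q_ult = q·N_q + 0.5·γ·B·N_γ
     = 35.244 × 13.199 + 0.5 × 19.8 × 2.16 × 9.32
     = 465.19 + 199.3 = 664.49 kPa.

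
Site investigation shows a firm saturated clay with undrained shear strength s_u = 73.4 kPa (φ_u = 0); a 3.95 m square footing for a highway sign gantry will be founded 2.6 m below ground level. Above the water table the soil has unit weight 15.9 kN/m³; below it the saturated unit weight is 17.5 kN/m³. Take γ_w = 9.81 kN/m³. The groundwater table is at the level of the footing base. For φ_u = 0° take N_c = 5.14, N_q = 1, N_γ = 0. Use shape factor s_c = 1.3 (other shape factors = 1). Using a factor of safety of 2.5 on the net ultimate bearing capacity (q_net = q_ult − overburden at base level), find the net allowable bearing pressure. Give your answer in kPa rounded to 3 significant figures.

q_all(net) ≈ 196 kPa

Effective surcharge at the founding depth q = γ·D_f = 15.9 × 2.6 = 41.34 kPa.
q_ult = c·N_c·s_c + q·N_q
     = 73.4 × 5.14 × 1.3 + 41.34 × 1
     = 490.46 + 41.34 = 531.8 kPa.
q_net = 531.8 − 41.34 = 490.46 kPa.
q_all(net) = 490.46 / 2.5 = 196.18 kPa.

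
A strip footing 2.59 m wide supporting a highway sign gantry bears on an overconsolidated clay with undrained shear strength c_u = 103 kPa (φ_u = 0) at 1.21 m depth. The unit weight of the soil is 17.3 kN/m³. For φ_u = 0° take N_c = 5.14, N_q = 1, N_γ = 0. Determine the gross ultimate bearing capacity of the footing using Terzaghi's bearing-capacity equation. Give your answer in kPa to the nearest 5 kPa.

q_ult ≈ 550 kPa

Overburden at base level: q = 17.3 × 1.21 = 20.933 kPa.
Cohesion term c·N_c = 103 × 5.14 = 529.42 kPa; surcharge term q·N_q = 20.933 × 1 = 20.933 kPa.
q_ult = 529.42 + 20.933 = 550.35 kPa.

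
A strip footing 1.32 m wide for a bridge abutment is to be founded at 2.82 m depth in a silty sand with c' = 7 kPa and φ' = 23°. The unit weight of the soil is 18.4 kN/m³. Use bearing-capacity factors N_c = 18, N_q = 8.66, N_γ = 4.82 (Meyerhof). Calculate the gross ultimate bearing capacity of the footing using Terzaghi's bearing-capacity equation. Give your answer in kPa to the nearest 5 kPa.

q_ult ≈ 635 kPa

q = γ·D_f = 18.4 × 2.82 = 51.888 kPa.
c·N_c = 7 × 18 = 126 kPa
q·N_q = 51.888 × 8.66 = 449.35 kPa
0.5·γ·B·N_γ = 0.5 × 18.4 × 1.32 × 4.82 = 58.534 kPa
q_ult = 126 + 449.35 + 58.534 = 633.88 kPa.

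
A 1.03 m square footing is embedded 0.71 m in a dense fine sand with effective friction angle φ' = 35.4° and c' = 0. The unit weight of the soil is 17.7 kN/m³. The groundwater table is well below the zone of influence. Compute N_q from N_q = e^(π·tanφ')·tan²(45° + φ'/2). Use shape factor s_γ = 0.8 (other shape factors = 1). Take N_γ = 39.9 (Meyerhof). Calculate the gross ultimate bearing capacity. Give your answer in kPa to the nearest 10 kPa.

tan35.4° = 0.7107, so N_q = e^(π×0.7107)·tan²(62.7°) = 9.324 × 3.754 = 35.
Effective surcharge at the founding depth q = γ·D_f = 17.7 × 0.71 = 12.567 kPa.
q_ult = q·N_q + 0.5·γ·B·N_γ·s_γ
     = 12.567 × 35.001 + 0.5 × 17.7 × 1.03 × 39.9 × 0.8
     = 439.86 + 290.97 = 730.82 kPa.

q_ult ≈ 730 kPa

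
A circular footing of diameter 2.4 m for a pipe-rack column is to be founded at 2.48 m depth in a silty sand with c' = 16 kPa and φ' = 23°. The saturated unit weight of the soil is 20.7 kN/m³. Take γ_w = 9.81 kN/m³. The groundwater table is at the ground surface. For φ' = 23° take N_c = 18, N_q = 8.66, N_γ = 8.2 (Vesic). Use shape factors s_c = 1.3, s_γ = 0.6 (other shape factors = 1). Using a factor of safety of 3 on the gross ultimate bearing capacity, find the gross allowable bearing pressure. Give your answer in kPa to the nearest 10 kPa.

Water table at ground surface, so effective unit weight γ' = 20.7 − 9.81 = 10.89 kN/m³ is used throughout; overburden q = 10.89 × 2.48 = 27.007 kPa; the same γ' applies in the ½γBN_γ term.
Cohesion term c·N_c·s_c = 16 × 18 × 1.3 = 374.4 kPa; surcharge term q·N_q = 27.007 × 8.66 = 233.88 kPa; self-weight term 0.5·γ·B·N_γ·s_γ = 0.5 × 10.89 × 2.4 × 8.2 × 0.6 = 64.295 kPa.
q_ult = 374.4 + 233.88 + 64.295 = 672.58 kPa.
q_all = 672.58 / 3 = 224.19 kPa.

q_all ≈ 220 kPa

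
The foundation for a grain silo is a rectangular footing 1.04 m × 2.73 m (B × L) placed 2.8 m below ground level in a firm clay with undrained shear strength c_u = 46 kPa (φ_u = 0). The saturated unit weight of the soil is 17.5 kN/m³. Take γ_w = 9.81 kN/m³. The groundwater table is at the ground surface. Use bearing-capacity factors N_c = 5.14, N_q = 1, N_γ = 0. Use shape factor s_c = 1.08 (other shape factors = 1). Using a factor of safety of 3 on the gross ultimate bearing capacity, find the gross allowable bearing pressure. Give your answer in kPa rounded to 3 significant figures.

With the water table at the surface the whole profile is submerged: γ' = 17.5 − 9.81 = 7.69 kN/m³, so q = γ'·D_f = 21.532 kPa.
q_ult = c·N_c·s_c + q·N_q
     = 46 × 5.14 × 1.08 + 21.532 × 1
     = 255.36 + 21.532 = 276.89 kPa.
q_all = 276.89 / 3 = 92.296 kPa.

q_all ≈ 92.3 kPa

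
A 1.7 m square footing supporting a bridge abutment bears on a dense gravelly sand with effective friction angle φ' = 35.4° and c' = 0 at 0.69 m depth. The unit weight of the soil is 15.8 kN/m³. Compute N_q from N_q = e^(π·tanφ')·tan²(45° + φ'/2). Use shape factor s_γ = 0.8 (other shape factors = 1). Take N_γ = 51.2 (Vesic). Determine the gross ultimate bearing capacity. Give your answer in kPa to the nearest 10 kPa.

tan35.4° = 0.7107, so N_q = e^(π×0.7107)·tan²(62.7°) = 9.324 × 3.754 = 35.
Overburden at base level: q = 15.8 × 0.69 = 10.902 kPa.
Surcharge term q·N_q = 10.902 × 35.001 = 381.58 kPa; self-weight term 0.5·γ·B·N_γ·s_γ = 0.5 × 15.8 × 1.7 × 51.2 × 0.8 = 550.09 kPa.
q_ult = 381.58 + 550.09 = 931.67 kPa.

q_ult ≈ 930 kPa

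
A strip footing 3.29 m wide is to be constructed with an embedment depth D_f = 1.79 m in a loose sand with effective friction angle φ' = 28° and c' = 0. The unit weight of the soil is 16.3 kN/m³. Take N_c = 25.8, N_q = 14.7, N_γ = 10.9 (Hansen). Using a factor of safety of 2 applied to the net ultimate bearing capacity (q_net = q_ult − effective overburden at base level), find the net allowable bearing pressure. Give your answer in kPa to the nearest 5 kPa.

q_all(net) ≈ 345 kPa

q = γ·D_f = 16.3 × 1.79 = 29.177 kPa.
q·N_q = 29.177 × 14.7 = 428.9 kPa
0.5·γ·B·N_γ = 0.5 × 16.3 × 3.29 × 10.9 = 292.27 kPa
q_ult = 428.9 + 292.27 = 721.17 kPa.
Net ultimate: q_net = 721.17 − 29.177 = 691.99 kPa.
q_all(net) = 691.99 / 2 = 346 kPa.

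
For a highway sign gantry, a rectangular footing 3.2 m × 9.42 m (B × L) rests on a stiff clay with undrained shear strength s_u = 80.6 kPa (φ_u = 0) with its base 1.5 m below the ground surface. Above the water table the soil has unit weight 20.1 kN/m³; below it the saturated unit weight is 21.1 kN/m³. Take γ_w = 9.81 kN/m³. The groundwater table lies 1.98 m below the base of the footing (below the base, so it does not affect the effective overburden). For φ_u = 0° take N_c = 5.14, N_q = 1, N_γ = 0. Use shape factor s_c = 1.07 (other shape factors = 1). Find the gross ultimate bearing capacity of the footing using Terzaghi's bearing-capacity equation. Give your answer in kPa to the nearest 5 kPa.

q = γ·D_f = 20.1 × 1.5 = 30.15 kPa.
c·N_c·s_c = 80.6 × 5.14 × 1.07 = 443.28 kPa
q·N_q = 30.15 × 1 = 30.15 kPa
q_ult = 443.28 + 30.15 = 473.43 kPa.

q_ult ≈ 475 kPa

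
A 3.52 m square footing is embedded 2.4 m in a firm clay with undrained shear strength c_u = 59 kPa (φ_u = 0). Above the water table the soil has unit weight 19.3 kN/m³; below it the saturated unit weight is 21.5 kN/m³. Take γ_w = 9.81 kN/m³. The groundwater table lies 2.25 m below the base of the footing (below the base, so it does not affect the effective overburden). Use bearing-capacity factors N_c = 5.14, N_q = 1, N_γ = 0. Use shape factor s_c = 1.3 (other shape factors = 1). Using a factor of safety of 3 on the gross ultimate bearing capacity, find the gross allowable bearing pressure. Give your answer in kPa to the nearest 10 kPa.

q_all ≈ 150 kPa

Effective surcharge at the founding depth q = γ·D_f = 19.3 × 2.4 = 46.32 kPa.
q_ult = c·N_c·s_c + q·N_q
     = 59 × 5.14 × 1.3 + 46.32 × 1
     = 394.24 + 46.32 = 440.56 kPa.
q_all = 440.56 / 3 = 146.85 kPa.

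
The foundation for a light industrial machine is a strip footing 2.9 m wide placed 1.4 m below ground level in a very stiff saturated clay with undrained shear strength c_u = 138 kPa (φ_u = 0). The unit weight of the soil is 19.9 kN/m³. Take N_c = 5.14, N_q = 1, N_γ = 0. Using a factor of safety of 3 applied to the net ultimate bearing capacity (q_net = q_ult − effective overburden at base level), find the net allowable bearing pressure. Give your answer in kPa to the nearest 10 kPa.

q_all(net) ≈ 240 kPa

Effective surcharge at the founding depth q = γ·D_f = 19.9 × 1.4 = 27.86 kPa.
q_ult = c·N_c + q·N_q
     = 138 × 5.14 + 27.86 × 1
     = 709.32 + 27.86 = 737.18 kPa.
Net ultimate: q_net = 737.18 − 27.86 = 709.32 kPa.
q_all(net) = 709.32 / 3 = 236.44 kPa.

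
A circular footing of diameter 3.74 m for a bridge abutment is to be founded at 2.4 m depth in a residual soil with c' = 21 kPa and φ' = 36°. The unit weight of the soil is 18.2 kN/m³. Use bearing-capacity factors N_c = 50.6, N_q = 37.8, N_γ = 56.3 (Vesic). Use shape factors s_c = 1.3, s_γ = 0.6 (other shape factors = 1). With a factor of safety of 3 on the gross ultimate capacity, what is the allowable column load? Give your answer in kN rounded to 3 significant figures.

P_all ≈ 15300 kN

Overburden at base level: q = 18.2 × 2.4 = 43.68 kPa.
Cohesion term c·N_c·s_c = 21 × 50.6 × 1.3 = 1381.4 kPa; surcharge term q·N_q = 43.68 × 37.8 = 1651.1 kPa; self-weight term 0.5·γ·B·N_γ·s_γ = 0.5 × 18.2 × 3.74 × 56.3 × 0.6 = 1149.7 kPa.
q_ult = 1381.4 + 1651.1 + 1149.7 = 4182.2 kPa.
Gross allowable pressure q_all = 4182.2 / 3 = 1394.1 kPa.
Footing area = 10.9858 m², so allowable column load = 1394.1 × 10.9858 = 15315 kN.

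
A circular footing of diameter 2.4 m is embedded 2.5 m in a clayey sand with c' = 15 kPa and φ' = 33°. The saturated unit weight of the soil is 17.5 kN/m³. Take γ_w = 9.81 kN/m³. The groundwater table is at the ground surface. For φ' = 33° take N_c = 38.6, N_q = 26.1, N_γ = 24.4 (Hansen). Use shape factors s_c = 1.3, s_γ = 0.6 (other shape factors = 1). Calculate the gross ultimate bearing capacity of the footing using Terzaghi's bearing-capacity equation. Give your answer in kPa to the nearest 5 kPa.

q_ult ≈ 1390 kPa

γ' = 17.5 − 9.81 = 7.69 kN/m³ (submerged throughout). q = 7.69 × 2.5 = 19.225 kPa; the same γ' applies in the ½γBN_γ term.
c·N_c·s_c = 15 × 38.6 × 1.3 = 752.7 kPa
q·N_q = 19.225 × 26.1 = 501.77 kPa
0.5·γ·B·N_γ·s_γ = 0.5 × 7.69 × 2.4 × 24.4 × 0.6 = 135.1 kPa
q_ult = 752.7 + 501.77 + 135.1 = 1389.6 kPa.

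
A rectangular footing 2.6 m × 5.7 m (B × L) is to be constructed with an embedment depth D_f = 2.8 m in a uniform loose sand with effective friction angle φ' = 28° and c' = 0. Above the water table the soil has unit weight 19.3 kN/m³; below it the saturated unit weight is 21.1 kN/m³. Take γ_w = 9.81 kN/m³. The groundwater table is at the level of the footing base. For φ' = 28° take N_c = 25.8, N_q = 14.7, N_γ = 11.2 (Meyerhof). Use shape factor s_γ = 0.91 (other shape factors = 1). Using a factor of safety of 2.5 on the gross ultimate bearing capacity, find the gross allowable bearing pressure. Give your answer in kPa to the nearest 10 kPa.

q_all ≈ 380 kPa

Effective surcharge at the founding depth q = γ·D_f = 19.3 × 2.8 = 54.04 kPa.
The water table coincides with the base, so in the self-weight term γ → γ' = 11.29 kN/m³.
q_ult = q·N_q + 0.5·γ·B·N_γ·s_γ
     = 54.04 × 14.7 + 0.5 × 11.29 × 2.6 × 11.2 × 0.91
     = 794.39 + 149.59 = 943.98 kPa.
q_all = 943.98 / 2.5 = 377.59 kPa.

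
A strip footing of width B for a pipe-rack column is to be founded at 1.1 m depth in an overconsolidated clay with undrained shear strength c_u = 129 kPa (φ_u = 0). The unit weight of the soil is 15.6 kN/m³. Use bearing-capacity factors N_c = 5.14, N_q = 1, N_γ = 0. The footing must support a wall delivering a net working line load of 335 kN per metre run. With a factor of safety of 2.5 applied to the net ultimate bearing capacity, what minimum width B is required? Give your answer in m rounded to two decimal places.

Overburden at base level: q = 15.6 × 1.1 = 17.16 kPa.
Cohesion term c·N_c = 129 × 5.14 = 663.06 kPa; surcharge term q·N_q = 17.16 × 1 = 17.16 kPa.
q_ult = 663.06 + 17.16 = 680.22 kPa.
For φ = 0 the ½γBN_γ term vanishes, so q_ult is independent of B. q_net = 680.22 − 17.16 = 663.06 kPa; q_all(net) = 663.06/2.5 = 265.22 kPa.
Required width B = w / q_all(net) = 335 / 265.22 = 1.263 m.

B = 1.26 m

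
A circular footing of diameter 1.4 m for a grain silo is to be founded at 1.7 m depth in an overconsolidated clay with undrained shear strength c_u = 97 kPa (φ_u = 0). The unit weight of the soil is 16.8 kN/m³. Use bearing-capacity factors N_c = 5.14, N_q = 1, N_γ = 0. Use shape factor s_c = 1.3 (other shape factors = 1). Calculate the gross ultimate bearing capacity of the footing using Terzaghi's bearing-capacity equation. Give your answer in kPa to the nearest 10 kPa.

Effective surcharge at the founding depth q = γ·D_f = 16.8 × 1.7 = 28.56 kPa.
q_ult = c·N_c·s_c + q·N_q
     = 97 × 5.14 × 1.3 + 28.56 × 1
     = 648.15 + 28.56 = 676.71 kPa.

q_ult ≈ 680 kPa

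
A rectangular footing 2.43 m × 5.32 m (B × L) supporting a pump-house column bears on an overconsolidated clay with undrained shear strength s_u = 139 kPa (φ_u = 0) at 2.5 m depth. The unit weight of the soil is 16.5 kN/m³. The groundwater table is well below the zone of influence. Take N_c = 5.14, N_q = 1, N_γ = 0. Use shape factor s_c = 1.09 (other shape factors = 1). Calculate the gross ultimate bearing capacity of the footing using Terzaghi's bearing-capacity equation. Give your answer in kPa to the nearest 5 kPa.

Effective surcharge at the founding depth q = γ·D_f = 16.5 × 2.5 = 41.25 kPa.
q_ult = c·N_c·s_c + q·N_q
     = 139 × 5.14 × 1.09 + 41.25 × 1
     = 778.76 + 41.25 = 820.01 kPa.

q_ult ≈ 820 kPa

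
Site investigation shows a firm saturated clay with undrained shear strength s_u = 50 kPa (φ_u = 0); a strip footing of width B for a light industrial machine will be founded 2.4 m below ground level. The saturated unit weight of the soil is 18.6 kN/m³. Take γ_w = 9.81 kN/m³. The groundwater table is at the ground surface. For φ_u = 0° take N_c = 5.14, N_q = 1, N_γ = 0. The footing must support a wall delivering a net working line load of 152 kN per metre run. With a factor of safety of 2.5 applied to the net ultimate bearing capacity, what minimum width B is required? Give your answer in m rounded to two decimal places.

B = 1.48 m

With the water table at the surface the whole profile is submerged: γ' = 18.6 − 9.81 = 8.79 kN/m³, so q = γ'·D_f = 21.096 kPa.
q_ult = c·N_c + q·N_q
     = 50 × 5.14 + 21.096 × 1
     = 257 + 21.096 = 278.1 kPa.
For φ = 0 the ½γBN_γ term vanishes, so q_ult is independent of B. q_net = 278.1 − 21.096 = 257 kPa; q_all(net) = 257/2.5 = 102.8 kPa.
Required width B = w / q_all(net) = 152 / 102.8 = 1.479 m.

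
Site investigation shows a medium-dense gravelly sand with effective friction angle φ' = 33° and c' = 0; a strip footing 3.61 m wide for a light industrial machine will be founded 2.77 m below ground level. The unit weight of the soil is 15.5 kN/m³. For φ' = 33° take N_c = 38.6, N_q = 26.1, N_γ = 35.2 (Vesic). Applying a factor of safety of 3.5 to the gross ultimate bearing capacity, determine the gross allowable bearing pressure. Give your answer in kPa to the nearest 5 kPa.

Overburden at base level: q = 15.5 × 2.77 = 42.935 kPa.
Surcharge term q·N_q = 42.935 × 26.1 = 1120.6 kPa; self-weight term 0.5·γ·B·N_γ = 0.5 × 15.5 × 3.61 × 35.2 = 984.81 kPa.
q_ult = 1120.6 + 984.81 = 2105.4 kPa.
q_all = q_ult / FS = 2105.4 / 3.5 = 601.55 kPa.

q_all ≈ 600 kPa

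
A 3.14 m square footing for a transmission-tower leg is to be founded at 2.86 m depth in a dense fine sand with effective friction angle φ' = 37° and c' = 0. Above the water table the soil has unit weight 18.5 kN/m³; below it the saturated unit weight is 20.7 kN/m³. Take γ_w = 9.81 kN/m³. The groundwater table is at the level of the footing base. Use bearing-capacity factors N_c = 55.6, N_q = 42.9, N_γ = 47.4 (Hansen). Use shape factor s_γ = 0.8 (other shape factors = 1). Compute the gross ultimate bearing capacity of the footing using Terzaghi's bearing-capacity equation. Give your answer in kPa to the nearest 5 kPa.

q_ult ≈ 2920 kPa

Effective surcharge at the founding depth q = γ·D_f = 18.5 × 2.86 = 52.91 kPa.
The water table coincides with the base, so in the self-weight term γ → γ' = 10.89 kN/m³.
q_ult = q·N_q + 0.5·γ·B·N_γ·s_γ
     = 52.91 × 42.9 + 0.5 × 10.89 × 3.14 × 47.4 × 0.8
     = 2269.8 + 648.33 = 2918.2 kPa.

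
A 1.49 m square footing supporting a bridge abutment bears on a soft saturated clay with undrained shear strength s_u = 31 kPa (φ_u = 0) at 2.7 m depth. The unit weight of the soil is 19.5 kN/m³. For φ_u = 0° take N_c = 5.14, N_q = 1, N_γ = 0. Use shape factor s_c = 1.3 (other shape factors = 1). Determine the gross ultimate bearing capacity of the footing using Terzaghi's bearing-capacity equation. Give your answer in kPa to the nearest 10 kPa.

q = γ·D_f = 19.5 × 2.7 = 52.65 kPa.
c·N_c·s_c = 31 × 5.14 × 1.3 = 207.14 kPa
q·N_q = 52.65 × 1 = 52.65 kPa
q_ult = 207.14 + 52.65 = 259.79 kPa.

q_ult ≈ 260 kPa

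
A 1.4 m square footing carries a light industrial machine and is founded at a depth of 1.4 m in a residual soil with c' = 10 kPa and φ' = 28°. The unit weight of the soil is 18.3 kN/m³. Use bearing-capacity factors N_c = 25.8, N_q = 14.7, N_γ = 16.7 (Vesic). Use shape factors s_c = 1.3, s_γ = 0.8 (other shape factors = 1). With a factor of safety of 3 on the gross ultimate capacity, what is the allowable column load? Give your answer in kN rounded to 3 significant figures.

q = γ·D_f = 18.3 × 1.4 = 25.62 kPa.
c·N_c·s_c = 10 × 25.8 × 1.3 = 335.4 kPa
q·N_q = 25.62 × 14.7 = 376.61 kPa
0.5·γ·B·N_γ·s_γ = 0.5 × 18.3 × 1.4 × 16.7 × 0.8 = 171.14 kPa
q_ult = 335.4 + 376.61 + 171.14 = 883.16 kPa.
Gross allowable pressure q_all = 883.16 / 3 = 294.39 kPa.
Footing area = 1.96 m², so allowable column load = 294.39 × 1.96 = 576.99 kN.

P_all ≈ 577 kN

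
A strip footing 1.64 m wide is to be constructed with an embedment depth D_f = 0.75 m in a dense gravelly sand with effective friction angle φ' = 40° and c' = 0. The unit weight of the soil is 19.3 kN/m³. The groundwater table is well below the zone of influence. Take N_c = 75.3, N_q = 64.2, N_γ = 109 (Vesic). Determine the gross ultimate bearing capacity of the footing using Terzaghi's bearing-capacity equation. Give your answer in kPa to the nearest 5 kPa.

Effective surcharge at the founding depth q = γ·D_f = 19.3 × 0.75 = 14.475 kPa.
q_ult = q·N_q + 0.5·γ·B·N_γ
     = 14.475 × 64.2 + 0.5 × 19.3 × 1.64 × 109
     = 929.3 + 1725 = 2654.3 kPa.

q_ult ≈ 2655 kPa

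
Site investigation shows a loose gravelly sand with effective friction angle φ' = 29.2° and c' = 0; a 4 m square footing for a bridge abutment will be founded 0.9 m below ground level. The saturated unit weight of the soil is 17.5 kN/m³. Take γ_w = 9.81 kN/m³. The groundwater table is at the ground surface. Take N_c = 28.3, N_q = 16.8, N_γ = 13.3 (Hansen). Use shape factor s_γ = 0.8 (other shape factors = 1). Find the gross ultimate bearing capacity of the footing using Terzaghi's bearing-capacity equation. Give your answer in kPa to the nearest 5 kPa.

q_ult ≈ 280 kPa

Water table at ground surface, so effective unit weight γ' = 17.5 − 9.81 = 7.69 kN/m³ is used throughout; overburden q = 7.69 × 0.9 = 6.921 kPa; the same γ' applies in the ½γBN_γ term.
Surcharge term q·N_q = 6.921 × 16.8 = 116.27 kPa; self-weight term 0.5·γ·B·N_γ·s_γ = 0.5 × 7.69 × 4 × 13.3 × 0.8 = 163.64 kPa.
q_ult = 116.27 + 163.64 = 279.92 kPa.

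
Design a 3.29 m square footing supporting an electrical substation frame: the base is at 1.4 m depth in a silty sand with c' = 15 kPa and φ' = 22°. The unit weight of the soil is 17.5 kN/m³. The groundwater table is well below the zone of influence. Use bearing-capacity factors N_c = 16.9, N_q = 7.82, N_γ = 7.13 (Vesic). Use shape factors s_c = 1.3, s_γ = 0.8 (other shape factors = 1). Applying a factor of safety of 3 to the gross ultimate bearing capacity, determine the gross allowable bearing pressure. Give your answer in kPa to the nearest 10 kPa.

Effective surcharge at the founding depth q = γ·D_f = 17.5 × 1.4 = 24.5 kPa.
q_ult = c·N_c·s_c + q·N_q + 0.5·γ·B·N_γ·s_γ
     = 15 × 16.9 × 1.3 + 24.5 × 7.82 + 0.5 × 17.5 × 3.29 × 7.13 × 0.8
     = 329.55 + 191.59 + 164.2 = 685.34 kPa.
q_all = q_ult / FS = 685.34 / 3 = 228.45 kPa.

q_all ≈ 230 kPa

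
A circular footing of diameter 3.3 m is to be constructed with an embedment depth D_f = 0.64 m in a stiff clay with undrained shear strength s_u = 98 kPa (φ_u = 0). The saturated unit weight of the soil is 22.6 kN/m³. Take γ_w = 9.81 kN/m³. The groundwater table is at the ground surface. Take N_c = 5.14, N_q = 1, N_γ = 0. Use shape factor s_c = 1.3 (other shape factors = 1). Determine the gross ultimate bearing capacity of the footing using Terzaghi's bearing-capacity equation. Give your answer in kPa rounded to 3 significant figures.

With the water table at the surface the whole profile is submerged: γ' = 22.6 − 9.81 = 12.79 kN/m³, so q = γ'·D_f = 8.1856 kPa.
q_ult = c·N_c·s_c + q·N_q
     = 98 × 5.14 × 1.3 + 8.1856 × 1
     = 654.84 + 8.1856 = 663.02 kPa.

q_ult ≈ 663 kPa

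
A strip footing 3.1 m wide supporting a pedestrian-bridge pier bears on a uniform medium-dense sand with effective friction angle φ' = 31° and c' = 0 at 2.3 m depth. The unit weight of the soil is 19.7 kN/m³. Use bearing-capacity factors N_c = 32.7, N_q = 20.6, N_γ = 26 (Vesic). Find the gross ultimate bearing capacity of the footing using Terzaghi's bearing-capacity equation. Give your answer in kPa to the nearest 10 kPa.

q_ult ≈ 1730 kPa

q = γ·D_f = 19.7 × 2.3 = 45.31 kPa.
q·N_q = 45.31 × 20.6 = 933.39 kPa
0.5·γ·B·N_γ = 0.5 × 19.7 × 3.1 × 26 = 793.91 kPa
q_ult = 933.39 + 793.91 = 1727.3 kPa.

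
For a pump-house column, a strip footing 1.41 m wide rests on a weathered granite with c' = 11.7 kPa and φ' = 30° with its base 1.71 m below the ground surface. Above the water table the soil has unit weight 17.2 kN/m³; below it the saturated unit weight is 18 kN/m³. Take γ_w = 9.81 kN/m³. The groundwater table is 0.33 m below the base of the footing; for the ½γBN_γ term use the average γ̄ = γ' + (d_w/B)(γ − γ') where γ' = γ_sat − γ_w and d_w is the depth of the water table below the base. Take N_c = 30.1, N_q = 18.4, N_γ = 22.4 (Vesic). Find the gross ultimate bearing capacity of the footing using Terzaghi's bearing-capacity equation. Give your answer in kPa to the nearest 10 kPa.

q_ult ≈ 1060 kPa

Effective surcharge at the founding depth q = γ·D_f = 17.2 × 1.71 = 29.412 kPa.
With d_w = 0.33 m < B, γ̄ = 8.19 + (0.33/1.41) × (17.2 − 8.19) = 10.299 kN/m³.
q_ult = c·N_c + q·N_q + 0.5·γ·B·N_γ
     = 11.7 × 30.1 + 29.412 × 18.4 + 0.5 × 10.299 × 1.41 × 22.4
     = 352.17 + 541.18 + 162.64 = 1056 kPa.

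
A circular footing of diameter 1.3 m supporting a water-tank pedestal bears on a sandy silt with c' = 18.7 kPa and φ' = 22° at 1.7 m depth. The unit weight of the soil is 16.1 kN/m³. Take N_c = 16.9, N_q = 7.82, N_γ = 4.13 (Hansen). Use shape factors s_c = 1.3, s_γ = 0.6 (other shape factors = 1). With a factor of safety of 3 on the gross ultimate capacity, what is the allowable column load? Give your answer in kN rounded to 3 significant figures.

Effective surcharge at the founding depth q = γ·D_f = 16.1 × 1.7 = 27.37 kPa.
q_ult = c·N_c·s_c + q·N_q + 0.5·γ·B·N_γ·s_γ
     = 18.7 × 16.9 × 1.3 + 27.37 × 7.82 + 0.5 × 16.1 × 1.3 × 4.13 × 0.6
     = 410.84 + 214.03 + 25.932 = 650.8 kPa.
Gross allowable pressure q_all = 650.8 / 3 = 216.93 kPa.
Footing area = 1.3273 m², so allowable column load = 216.93 × 1.3273 = 287.94 kN.

P_all ≈ 288 kN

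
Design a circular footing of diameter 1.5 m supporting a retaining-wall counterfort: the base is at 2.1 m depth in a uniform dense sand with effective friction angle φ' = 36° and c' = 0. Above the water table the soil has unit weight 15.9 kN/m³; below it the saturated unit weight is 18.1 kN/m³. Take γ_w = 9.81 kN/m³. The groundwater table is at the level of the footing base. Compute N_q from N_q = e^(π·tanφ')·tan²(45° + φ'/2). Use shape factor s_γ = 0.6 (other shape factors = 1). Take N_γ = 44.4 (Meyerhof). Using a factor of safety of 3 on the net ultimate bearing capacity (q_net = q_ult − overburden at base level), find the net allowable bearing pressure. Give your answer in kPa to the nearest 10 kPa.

N_q = e^(π·tan36°)·tan²(63°) = 37.75.
Overburden at base level: q = 15.9 × 2.1 = 33.39 kPa.
Below the base the soil is submerged, so the ½γBN_γ term uses γ' = 18.1 − 9.81 = 8.29 kN/m³.
Surcharge term q·N_q = 33.39 × 37.752 = 1260.6 kPa; self-weight term 0.5·γ·B·N_γ·s_γ = 0.5 × 8.29 × 1.5 × 44.4 × 0.6 = 165.63 kPa.
q_ult = 1260.6 + 165.63 = 1426.2 kPa.
q_net = 1426.2 − 33.39 = 1392.8 kPa.
q_all(net) = 1392.8 / 3 = 464.27 kPa.

q_all(net) ≈ 460 kPa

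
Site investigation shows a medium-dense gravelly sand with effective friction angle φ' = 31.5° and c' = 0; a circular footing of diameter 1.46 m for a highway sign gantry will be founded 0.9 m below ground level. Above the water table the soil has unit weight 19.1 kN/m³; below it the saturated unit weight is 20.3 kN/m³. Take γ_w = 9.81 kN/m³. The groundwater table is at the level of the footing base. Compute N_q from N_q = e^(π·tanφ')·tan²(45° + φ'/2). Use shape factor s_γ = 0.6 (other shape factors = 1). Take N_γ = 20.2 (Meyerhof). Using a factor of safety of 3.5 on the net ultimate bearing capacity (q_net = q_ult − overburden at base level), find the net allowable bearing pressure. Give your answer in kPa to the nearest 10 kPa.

N_q = e^(π·tan31.5°)·tan²(60.75°) = 21.86.
Overburden at base level: q = 19.1 × 0.9 = 17.19 kPa.
Below the base the soil is submerged, so the ½γBN_γ term uses γ' = 20.3 − 9.81 = 10.49 kN/m³.
Surcharge term q·N_q = 17.19 × 21.861 = 375.79 kPa; self-weight term 0.5·γ·B·N_γ·s_γ = 0.5 × 10.49 × 1.46 × 20.2 × 0.6 = 92.811 kPa.
q_ult = 375.79 + 92.811 = 468.6 kPa.
q_net = 468.6 − 17.19 = 451.41 kPa.
q_all(net) = 451.41 / 3.5 = 128.98 kPa.

q_all(net) ≈ 130 kPa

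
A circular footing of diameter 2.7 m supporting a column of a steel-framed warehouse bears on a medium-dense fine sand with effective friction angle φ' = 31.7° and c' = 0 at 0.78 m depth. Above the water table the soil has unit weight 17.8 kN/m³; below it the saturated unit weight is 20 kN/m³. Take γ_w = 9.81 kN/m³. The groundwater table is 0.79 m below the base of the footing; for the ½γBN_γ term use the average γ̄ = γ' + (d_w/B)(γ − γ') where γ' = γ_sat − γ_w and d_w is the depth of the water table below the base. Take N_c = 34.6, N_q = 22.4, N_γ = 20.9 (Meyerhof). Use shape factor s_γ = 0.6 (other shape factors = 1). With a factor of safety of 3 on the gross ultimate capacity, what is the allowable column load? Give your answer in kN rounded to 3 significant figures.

q = γ·D_f = 17.8 × 0.78 = 13.884 kPa.
γ' = 10.19 kN/m³; averaging over the depth B below the base, γ̄ = γ' + (d_w/B)(γ − γ') = 12.417 kN/m³.
q·N_q = 13.884 × 22.4 = 311 kPa
0.5·γ·B·N_γ·s_γ = 0.5 × 12.417 × 2.7 × 20.9 × 0.6 = 210.2 kPa
q_ult = 311 + 210.2 = 521.2 kPa.
Gross allowable pressure q_all = 521.2 / 3 = 173.73 kPa.
Footing area = 5.7256 m², so allowable column load = 173.73 × 5.7256 = 994.73 kN.

P_all ≈ 995 kN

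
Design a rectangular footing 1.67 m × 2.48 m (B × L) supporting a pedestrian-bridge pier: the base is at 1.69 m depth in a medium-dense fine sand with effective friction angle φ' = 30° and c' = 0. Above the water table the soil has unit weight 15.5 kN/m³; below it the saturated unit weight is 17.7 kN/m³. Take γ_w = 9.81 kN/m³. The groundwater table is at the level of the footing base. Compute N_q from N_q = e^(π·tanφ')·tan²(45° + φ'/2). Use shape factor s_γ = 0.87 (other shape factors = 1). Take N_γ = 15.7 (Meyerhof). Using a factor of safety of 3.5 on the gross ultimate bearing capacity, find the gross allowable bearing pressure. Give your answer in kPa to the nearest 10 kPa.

q_all ≈ 160 kPa

N_q = e^(π·tan30°)·tan²(60°) = 18.4.
Effective surcharge at the founding depth q = γ·D_f = 15.5 × 1.69 = 26.195 kPa.
The water table coincides with the base, so in the self-weight term γ → γ' = 7.89 kN/m³.
q_ult = q·N_q + 0.5·γ·B·N_γ·s_γ
     = 26.195 × 18.401 + 0.5 × 7.89 × 1.67 × 15.7 × 0.87
     = 482.02 + 89.988 = 572 kPa.
q_all = 572 / 3.5 = 163.43 kPa.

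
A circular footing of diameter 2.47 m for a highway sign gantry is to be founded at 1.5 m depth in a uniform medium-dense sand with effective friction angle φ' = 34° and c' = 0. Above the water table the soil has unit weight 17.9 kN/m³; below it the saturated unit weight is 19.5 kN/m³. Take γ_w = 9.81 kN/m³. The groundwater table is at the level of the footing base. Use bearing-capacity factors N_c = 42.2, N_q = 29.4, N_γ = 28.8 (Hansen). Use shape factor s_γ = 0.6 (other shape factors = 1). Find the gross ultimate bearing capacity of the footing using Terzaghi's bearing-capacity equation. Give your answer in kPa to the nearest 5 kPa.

Effective surcharge at the founding depth q = γ·D_f = 17.9 × 1.5 = 26.85 kPa.
The water table coincides with the base, so in the self-weight term γ → γ' = 9.69 kN/m³.
q_ult = q·N_q + 0.5·γ·B·N_γ·s_γ
     = 26.85 × 29.4 + 0.5 × 9.69 × 2.47 × 28.8 × 0.6
     = 789.39 + 206.79 = 996.18 kPa.

q_ult ≈ 995 kPa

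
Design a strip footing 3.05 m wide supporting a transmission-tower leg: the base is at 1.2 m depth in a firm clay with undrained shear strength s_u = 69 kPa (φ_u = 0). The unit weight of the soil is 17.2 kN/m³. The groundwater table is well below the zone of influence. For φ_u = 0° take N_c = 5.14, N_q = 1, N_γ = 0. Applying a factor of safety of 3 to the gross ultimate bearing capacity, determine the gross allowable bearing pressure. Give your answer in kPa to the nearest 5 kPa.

Effective surcharge at the founding depth q = γ·D_f = 17.2 × 1.2 = 20.64 kPa.
q_ult = c·N_c + q·N_q
     = 69 × 5.14 + 20.64 × 1
     = 354.66 + 20.64 = 375.3 kPa.
q_all = q_ult / FS = 375.3 / 3 = 125.1 kPa.

q_all ≈ 125 kPa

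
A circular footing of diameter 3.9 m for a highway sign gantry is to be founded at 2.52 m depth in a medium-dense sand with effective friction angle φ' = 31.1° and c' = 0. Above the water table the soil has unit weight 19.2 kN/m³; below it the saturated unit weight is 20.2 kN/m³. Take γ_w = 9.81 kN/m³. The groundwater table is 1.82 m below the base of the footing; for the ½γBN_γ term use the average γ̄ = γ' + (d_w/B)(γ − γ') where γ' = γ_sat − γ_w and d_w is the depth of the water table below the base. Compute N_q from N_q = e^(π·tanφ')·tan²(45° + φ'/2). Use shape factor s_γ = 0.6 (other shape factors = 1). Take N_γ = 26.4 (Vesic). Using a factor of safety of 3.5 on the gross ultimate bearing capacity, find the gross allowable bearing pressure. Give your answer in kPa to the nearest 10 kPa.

N_q = e^(π·tan31.1°)·tan²(60.55°) = 20.87.
Effective surcharge at the founding depth q = γ·D_f = 19.2 × 2.52 = 48.384 kPa.
With d_w = 1.82 m < B, γ̄ = 10.39 + (1.82/3.9) × (19.2 − 10.39) = 14.501 kN/m³.
q_ult = q·N_q + 0.5·γ·B·N_γ·s_γ
     = 48.384 × 20.87 + 0.5 × 14.501 × 3.9 × 26.4 × 0.6
     = 1009.8 + 447.92 = 1457.7 kPa.
q_all = 1457.7 / 3.5 = 416.49 kPa.

q_all ≈ 420 kPa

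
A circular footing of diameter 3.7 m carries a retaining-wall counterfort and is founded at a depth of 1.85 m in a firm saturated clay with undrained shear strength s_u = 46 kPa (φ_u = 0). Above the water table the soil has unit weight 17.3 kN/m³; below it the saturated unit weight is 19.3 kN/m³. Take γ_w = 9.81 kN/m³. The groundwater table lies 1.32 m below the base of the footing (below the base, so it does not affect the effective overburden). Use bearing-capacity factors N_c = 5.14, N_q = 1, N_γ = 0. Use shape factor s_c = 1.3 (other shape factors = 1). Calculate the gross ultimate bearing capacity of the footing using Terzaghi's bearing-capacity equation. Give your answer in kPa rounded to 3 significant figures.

Overburden at base level: q = 17.3 × 1.85 = 32.005 kPa.
Cohesion term c·N_c·s_c = 46 × 5.14 × 1.3 = 307.37 kPa; surcharge term q·N_q = 32.005 × 1 = 32.005 kPa.
q_ult = 307.37 + 32.005 = 339.38 kPa.

q_ult ≈ 339 kPa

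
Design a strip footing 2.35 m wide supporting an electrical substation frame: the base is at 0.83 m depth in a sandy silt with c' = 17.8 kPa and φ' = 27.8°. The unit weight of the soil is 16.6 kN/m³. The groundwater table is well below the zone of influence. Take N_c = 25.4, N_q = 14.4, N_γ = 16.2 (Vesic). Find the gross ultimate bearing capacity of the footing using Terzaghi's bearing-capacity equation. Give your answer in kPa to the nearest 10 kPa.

Effective surcharge at the founding depth q = γ·D_f = 16.6 × 0.83 = 13.778 kPa.
q_ult = c·N_c + q·N_q + 0.5·γ·B·N_γ
     = 17.8 × 25.4 + 13.778 × 14.4 + 0.5 × 16.6 × 2.35 × 16.2
     = 452.12 + 198.4 + 315.98 = 966.5 kPa.

q_ult ≈ 970 kPa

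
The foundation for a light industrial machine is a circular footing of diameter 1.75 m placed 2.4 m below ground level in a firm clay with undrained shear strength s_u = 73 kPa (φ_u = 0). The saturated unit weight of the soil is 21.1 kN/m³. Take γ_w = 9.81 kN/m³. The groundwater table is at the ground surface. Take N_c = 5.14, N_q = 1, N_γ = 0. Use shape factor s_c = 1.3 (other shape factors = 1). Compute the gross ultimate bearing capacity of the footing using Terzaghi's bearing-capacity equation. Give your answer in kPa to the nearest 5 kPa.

q_ult ≈ 515 kPa

With the water table at the surface the whole profile is submerged: γ' = 21.1 − 9.81 = 11.29 kN/m³, so q = γ'·D_f = 27.096 kPa.
q_ult = c·N_c·s_c + q·N_q
     = 73 × 5.14 × 1.3 + 27.096 × 1
     = 487.79 + 27.096 = 514.88 kPa.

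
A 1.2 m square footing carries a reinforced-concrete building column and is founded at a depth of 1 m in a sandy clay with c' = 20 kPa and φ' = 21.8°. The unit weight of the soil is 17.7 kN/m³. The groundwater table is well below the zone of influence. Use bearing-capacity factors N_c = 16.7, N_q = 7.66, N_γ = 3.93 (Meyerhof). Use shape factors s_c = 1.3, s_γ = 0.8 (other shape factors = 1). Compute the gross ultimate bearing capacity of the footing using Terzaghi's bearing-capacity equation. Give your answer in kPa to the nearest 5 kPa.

q_ult ≈ 605 kPa

q = γ·D_f = 17.7 × 1 = 17.7 kPa.
c·N_c·s_c = 20 × 16.7 × 1.3 = 434.2 kPa
q·N_q = 17.7 × 7.66 = 135.58 kPa
0.5·γ·B·N_γ·s_γ = 0.5 × 17.7 × 1.2 × 3.93 × 0.8 = 33.389 kPa
q_ult = 434.2 + 135.58 + 33.389 = 603.17 kPa.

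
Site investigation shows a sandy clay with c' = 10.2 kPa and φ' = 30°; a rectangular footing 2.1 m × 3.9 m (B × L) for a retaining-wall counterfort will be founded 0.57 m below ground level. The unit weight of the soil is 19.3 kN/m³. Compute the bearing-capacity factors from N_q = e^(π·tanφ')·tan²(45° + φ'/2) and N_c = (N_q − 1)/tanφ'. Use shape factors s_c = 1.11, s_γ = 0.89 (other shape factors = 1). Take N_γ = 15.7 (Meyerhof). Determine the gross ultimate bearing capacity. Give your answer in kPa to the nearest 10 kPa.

q_ult ≈ 830 kPa

tan30° = 0.5774, so N_q = e^(π×0.5774)·tan²(60°) = 6.134 × 3.0 = 18.4.
N_c = (18.4 − 1)/tan30° = 30.14.
Effective surcharge at the founding depth q = γ·D_f = 19.3 × 0.57 = 11.001 kPa.
q_ult = c·N_c·s_c + q·N_q + 0.5·γ·B·N_γ·s_γ
     = 10.2 × 30.14 × 1.11 + 11.001 × 18.401 + 0.5 × 19.3 × 2.1 × 15.7 × 0.89
     = 341.24 + 202.43 + 283.16 = 826.83 kPa.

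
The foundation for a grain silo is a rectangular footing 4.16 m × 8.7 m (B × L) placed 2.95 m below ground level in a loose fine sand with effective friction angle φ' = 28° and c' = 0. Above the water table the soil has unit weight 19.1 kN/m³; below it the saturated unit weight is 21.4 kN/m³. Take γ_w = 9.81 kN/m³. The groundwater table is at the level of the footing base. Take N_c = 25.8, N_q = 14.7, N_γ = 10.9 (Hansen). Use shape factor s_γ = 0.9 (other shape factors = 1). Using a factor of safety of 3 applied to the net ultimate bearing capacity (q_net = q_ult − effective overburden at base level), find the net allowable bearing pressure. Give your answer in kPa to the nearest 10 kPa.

q_all(net) ≈ 340 kPa

q = γ·D_f = 19.1 × 2.95 = 56.345 kPa.
For the ½γBN_γ term take γ' = 21.4 − 9.81 = 11.59 kN/m³ (soil below base is submerged).
q·N_q = 56.345 × 14.7 = 828.27 kPa
0.5·γ·B·N_γ·s_γ = 0.5 × 11.59 × 4.16 × 10.9 × 0.9 = 236.49 kPa
q_ult = 828.27 + 236.49 = 1064.8 kPa.
Net ultimate: q_net = 1064.8 − 56.345 = 1008.4 kPa.
q_all(net) = 1008.4 / 3 = 336.14 kPa.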